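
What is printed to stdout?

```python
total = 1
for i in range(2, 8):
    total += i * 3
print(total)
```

i=2: total = 1+2*3 = 7
i=3: total = 7+3*3 = 16
i=4: total = 16+4*3 = 28
i=5: total = 28+5*3 = 43
i=6: total = 43+6*3 = 61
i=7: total = 61+7*3 = 82

82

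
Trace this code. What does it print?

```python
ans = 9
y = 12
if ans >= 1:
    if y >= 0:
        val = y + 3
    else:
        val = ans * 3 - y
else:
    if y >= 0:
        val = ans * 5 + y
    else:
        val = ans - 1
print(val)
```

15

ans=9, y=12
ans >= 1 is True; y >= 0 is True
→ val = y + 3 = 15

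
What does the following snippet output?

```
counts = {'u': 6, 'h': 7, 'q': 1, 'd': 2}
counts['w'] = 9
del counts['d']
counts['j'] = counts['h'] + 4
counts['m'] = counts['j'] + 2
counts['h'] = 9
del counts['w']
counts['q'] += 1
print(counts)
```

{'u': 6, 'h': 9, 'q': 2, 'j': 11, 'm': 13}

counts['w'] = 9 → {'u': 6, 'h': 7, 'q': 1, 'd': 2, 'w': 9}
del 'd' → {'u': 6, 'h': 7, 'q': 1, 'w': 9}
counts['j'] = counts['h']+4 = 11 → {'u': 6, 'h': 7, 'q': 1, 'w': 9, 'j': 11}
counts['m'] = counts['j']+2 = 13 → {'u': 6, 'h': 7, 'q': 1, 'w': 9, 'j': 11, 'm': 13}
counts['h'] = 9 → {'u': 6, 'h': 9, 'q': 1, 'w': 9, 'j': 11, 'm': 13}
del 'w' → {'u': 6, 'h': 9, 'q': 1, 'j': 11, 'm': 13}
counts['q'] = 1+1 = 2 → {'u': 6, 'h': 9, 'q': 2, 'j': 11, 'm': 13}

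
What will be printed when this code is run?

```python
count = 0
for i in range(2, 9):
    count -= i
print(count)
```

i=2: count = 0-2 = -2
i=3: count = (-2)-3 = -5
i=4: count = (-5)-4 = -9
i=5: count = (-9)-5 = -14
i=6: count = (-14)-6 = -20
i=7: count = (-20)-7 = -27
i=8: count = (-27)-8 = -35

-35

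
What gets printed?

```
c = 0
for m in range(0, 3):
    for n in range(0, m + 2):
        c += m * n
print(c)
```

15

m=0,n=0: c = 0+0 = 0
m=0,n=1: c = 0+0 = 0
m=1,n=0: c = 0+0 = 0
m=1,n=1: c = 0+1 = 1
m=1,n=2: c = 1+2 = 3
m=2,n=0: c = 3+0 = 3
m=2,n=1: c = 3+2 = 5
m=2,n=2: c = 5+4 = 9
m=2,n=3: c = 9+6 = 15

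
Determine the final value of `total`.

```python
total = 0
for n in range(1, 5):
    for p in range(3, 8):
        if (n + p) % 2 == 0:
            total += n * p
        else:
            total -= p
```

n=1,p=3: even sum, total = 0+3 = 3
n=1,p=4: odd sum, total = 3-4 = -1
n=1,p=5: even sum, total = (-1)+5 = 4
n=1,p=6: odd sum, total = 4-6 = -2
n=1,p=7: even sum, total = (-2)+7 = 5
n=2,p=3: odd sum, total = 5-3 = 2
n=2,p=4: even sum, total = 2+8 = 10
n=2,p=5: odd sum, total = 10-5 = 5
n=2,p=6: even sum, total = 5+12 = 17
n=2,p=7: odd sum, total = 17-7 = 10
n=3,p=3: even sum, total = 10+9 = 19
n=3,p=4: odd sum, total = 19-4 = 15
n=3,p=5: even sum, total = 15+15 = 30
n=3,p=6: odd sum, total = 30-6 = 24
n=3,p=7: even sum, total = 24+21 = 45
n=4,p=3: odd sum, total = 45-3 = 42
n=4,p=4: even sum, total = 42+16 = 58
n=4,p=5: odd sum, total = 58-5 = 53
n=4,p=6: even sum, total = 53+24 = 77
n=4,p=7: odd sum, total = 77-7 = 70

70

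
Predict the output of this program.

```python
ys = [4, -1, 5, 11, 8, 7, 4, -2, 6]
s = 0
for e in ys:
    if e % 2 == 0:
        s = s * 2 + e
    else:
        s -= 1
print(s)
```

90

e=4: even, s = 0*2+4 = 4
e=-1: not even, s = 4-1 = 3
e=5: not even, s = 3-1 = 2
e=11: not even, s = 2-1 = 1
e=8: even, s = 1*2+8 = 10
e=7: not even, s = 10-1 = 9
e=4: even, s = 9*2+4 = 22
e=-2: even, s = 22*2+(-2) = 42
e=6: even, s = 42*2+6 = 90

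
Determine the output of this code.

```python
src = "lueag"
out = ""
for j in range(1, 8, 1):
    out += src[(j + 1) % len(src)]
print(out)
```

eagluea

j=1: add src[2]='e' → 'e'
j=2: add src[3]='a' → 'ea'
j=3: add src[4]='g' → 'eag'
j=4: add src[0]='l' → 'eagl'
j=5: add src[1]='u' → 'eaglu'
j=6: add src[2]='e' → 'eaglue'
j=7: add src[3]='a' → 'eagluea'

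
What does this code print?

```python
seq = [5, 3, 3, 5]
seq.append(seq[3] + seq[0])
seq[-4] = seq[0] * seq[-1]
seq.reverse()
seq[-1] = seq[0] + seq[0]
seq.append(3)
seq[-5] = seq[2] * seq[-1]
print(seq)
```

[10, 9, 3, 50, 20, 3]

append seq[3]+seq[0] = 5+5 = 10 → [5, 3, 3, 5, 10]
seq[-4] = seq[0]*seq[-1] = 5*10 = 50 → [5, 50, 3, 5, 10]
reverse → [10, 5, 3, 50, 5]
seq[-1] = seq[0]+seq[0] = 10+10 = 20 → [10, 5, 3, 50, 20]
append 3 → [10, 5, 3, 50, 20, 3]
seq[-5] = seq[2]*seq[-1] = 3*3 = 9 → [10, 9, 3, 50, 20, 3]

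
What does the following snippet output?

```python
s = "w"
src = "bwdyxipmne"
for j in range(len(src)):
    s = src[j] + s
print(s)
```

enmpixydwbw

j=0: prepend 'b' → 'bw'
j=1: prepend 'w' → 'wbw'
j=2: prepend 'd' → 'dwbw'
j=3: prepend 'y' → 'ydwbw'
j=4: prepend 'x' → 'xydwbw'
j=5: prepend 'i' → 'ixydwbw'
j=6: prepend 'p' → 'pixydwbw'
j=7: prepend 'm' → 'mpixydwbw'
j=8: prepend 'n' → 'nmpixydwbw'
j=9: prepend 'e' → 'enmpixydwbw'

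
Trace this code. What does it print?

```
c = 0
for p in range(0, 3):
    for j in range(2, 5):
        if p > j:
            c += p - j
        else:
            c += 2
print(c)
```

18

p=0,j=2: not 0>2, c = 0+2 = 2
p=0,j=3: not 0>3, c = 2+2 = 4
p=0,j=4: not 0>4, c = 4+2 = 6
p=1,j=2: not 1>2, c = 6+2 = 8
p=1,j=3: not 1>3, c = 8+2 = 10
p=1,j=4: not 1>4, c = 10+2 = 12
p=2,j=2: not 2>2, c = 12+2 = 14
p=2,j=3: not 2>3, c = 14+2 = 16
p=2,j=4: not 2>4, c = 16+2 = 18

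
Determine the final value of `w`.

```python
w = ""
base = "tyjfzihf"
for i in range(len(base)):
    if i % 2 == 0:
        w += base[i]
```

i=0: add 't' → 't'
i=1: skip
i=2: add 'j' → 'tj'
i=3: skip
i=4: add 'z' → 'tjz'
i=5: skip
i=6: add 'h' → 'tjzh'
i=7: skip

'tjzh'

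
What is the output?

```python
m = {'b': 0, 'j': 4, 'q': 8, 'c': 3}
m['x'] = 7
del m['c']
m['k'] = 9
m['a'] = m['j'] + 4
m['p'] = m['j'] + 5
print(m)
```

m['x'] = 7 → {'b': 0, 'j': 4, 'q': 8, 'c': 3, 'x': 7}
del 'c' → {'b': 0, 'j': 4, 'q': 8, 'x': 7}
m['k'] = 9 → {'b': 0, 'j': 4, 'q': 8, 'x': 7, 'k': 9}
m['a'] = m['j']+4 = 8 → {'b': 0, 'j': 4, 'q': 8, 'x': 7, 'k': 9, 'a': 8}
m['p'] = m['j']+5 = 9 → {'b': 0, 'j': 4, 'q': 8, 'x': 7, 'k': 9, 'a': 8, 'p': 9}

{'b': 0, 'j': 4, 'q': 8, 'x': 7, 'k': 9, 'a': 8, 'p': 9}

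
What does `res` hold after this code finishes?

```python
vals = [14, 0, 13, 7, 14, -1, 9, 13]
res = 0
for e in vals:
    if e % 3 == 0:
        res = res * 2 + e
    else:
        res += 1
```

22

e=14: not %3==0, res = 0+1 = 1
e=0: %3==0, res = 1*2+0 = 2
e=13: not %3==0, res = 2+1 = 3
e=7: not %3==0, res = 3+1 = 4
e=14: not %3==0, res = 4+1 = 5
e=-1: not %3==0, res = 5+1 = 6
e=9: %3==0, res = 6*2+9 = 21
e=13: not %3==0, res = 21+1 = 22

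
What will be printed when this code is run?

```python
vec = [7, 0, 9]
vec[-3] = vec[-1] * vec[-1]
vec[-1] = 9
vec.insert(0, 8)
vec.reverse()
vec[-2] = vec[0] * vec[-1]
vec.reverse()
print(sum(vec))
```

89

vec[-3] = vec[-1]*vec[-1] = 9*9 = 81 → [81, 0, 9]
vec[-1] = 9 → [81, 0, 9]
insert 8 at 0 → [8, 81, 0, 9]
reverse → [9, 0, 81, 8]
vec[-2] = vec[0]*vec[-1] = 9*8 = 72 → [9, 0, 72, 8]
reverse → [8, 72, 0, 9]
sum = 89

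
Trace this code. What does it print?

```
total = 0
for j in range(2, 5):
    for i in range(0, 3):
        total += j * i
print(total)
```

27

j=2,i=0: total = 0+0 = 0
j=2,i=1: total = 0+2 = 2
j=2,i=2: total = 2+4 = 6
j=3,i=0: total = 6+0 = 6
j=3,i=1: total = 6+3 = 9
j=3,i=2: total = 9+6 = 15
j=4,i=0: total = 15+0 = 15
j=4,i=1: total = 15+4 = 19
j=4,i=2: total = 19+8 = 27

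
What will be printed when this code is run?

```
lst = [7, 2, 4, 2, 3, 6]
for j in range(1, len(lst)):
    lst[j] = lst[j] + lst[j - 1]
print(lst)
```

j=1: lst[1] = 2+7 = 9 → [7, 9, 4, 2, 3, 6]
j=2: lst[2] = 4+9 = 13 → [7, 9, 13, 2, 3, 6]
j=3: lst[3] = 2+13 = 15 → [7, 9, 13, 15, 3, 6]
j=4: lst[4] = 3+15 = 18 → [7, 9, 13, 15, 18, 6]
j=5: lst[5] = 6+18 = 24 → [7, 9, 13, 15, 18, 24]

[7, 9, 13, 15, 18, 24]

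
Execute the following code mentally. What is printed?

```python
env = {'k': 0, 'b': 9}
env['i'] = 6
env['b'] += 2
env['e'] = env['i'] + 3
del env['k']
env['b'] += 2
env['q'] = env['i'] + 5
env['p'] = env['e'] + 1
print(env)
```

env['i'] = 6 → {'k': 0, 'b': 9, 'i': 6}
env['b'] = 9+2 = 11 → {'k': 0, 'b': 11, 'i': 6}
env['e'] = env['i']+3 = 9 → {'k': 0, 'b': 11, 'i': 6, 'e': 9}
del 'k' → {'b': 11, 'i': 6, 'e': 9}
env['b'] = 11+2 = 13 → {'b': 13, 'i': 6, 'e': 9}
env['q'] = env['i']+5 = 11 → {'b': 13, 'i': 6, 'e': 9, 'q': 11}
env['p'] = env['e']+1 = 10 → {'b': 13, 'i': 6, 'e': 9, 'q': 11, 'p': 10}

{'b': 13, 'i': 6, 'e': 9, 'q': 11, 'p': 10}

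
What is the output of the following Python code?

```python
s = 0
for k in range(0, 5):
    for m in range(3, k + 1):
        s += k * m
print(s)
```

k=3,m=3: s = 0+9 = 9
k=4,m=3: s = 9+12 = 21
k=4,m=4: s = 21+16 = 37

37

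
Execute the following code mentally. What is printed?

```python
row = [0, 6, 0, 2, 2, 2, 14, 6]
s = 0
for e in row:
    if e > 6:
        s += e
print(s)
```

e=0: not >6
e=6: not >6
e=0: not >6
e=2: not >6
e=2: not >6
e=2: not >6
e=14: >6, s = 0+14 = 14
e=6: not >6

14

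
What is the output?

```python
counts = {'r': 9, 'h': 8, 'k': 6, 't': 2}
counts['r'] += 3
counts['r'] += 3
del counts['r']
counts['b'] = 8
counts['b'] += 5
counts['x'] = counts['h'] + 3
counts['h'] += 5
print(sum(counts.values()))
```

45

counts['r'] = 9+3 = 12 → {'r': 12, 'h': 8, 'k': 6, 't': 2}
counts['r'] = 12+3 = 15 → {'r': 15, 'h': 8, 'k': 6, 't': 2}
del 'r' → {'h': 8, 'k': 6, 't': 2}
counts['b'] = 8 → {'h': 8, 'k': 6, 't': 2, 'b': 8}
counts['b'] = 8+5 = 13 → {'h': 8, 'k': 6, 't': 2, 'b': 13}
counts['x'] = counts['h']+3 = 11 → {'h': 8, 'k': 6, 't': 2, 'b': 13, 'x': 11}
counts['h'] = 8+5 = 13 → {'h': 13, 'k': 6, 't': 2, 'b': 13, 'x': 11}
sum of values = 45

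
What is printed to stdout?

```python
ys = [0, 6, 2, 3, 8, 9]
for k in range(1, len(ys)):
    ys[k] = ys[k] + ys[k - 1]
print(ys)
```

k=1: ys[1] = 6+0 = 6 → [0, 6, 2, 3, 8, 9]
k=2: ys[2] = 2+6 = 8 → [0, 6, 8, 3, 8, 9]
k=3: ys[3] = 3+8 = 11 → [0, 6, 8, 11, 8, 9]
k=4: ys[4] = 8+11 = 19 → [0, 6, 8, 11, 19, 9]
k=5: ys[5] = 9+19 = 28 → [0, 6, 8, 11, 19, 28]

[0, 6, 8, 11, 19, 28]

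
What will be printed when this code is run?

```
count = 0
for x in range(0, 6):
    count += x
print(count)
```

x=0: count = 0+0 = 0
x=1: count = 0+1 = 1
x=2: count = 1+2 = 3
x=3: count = 3+3 = 6
x=4: count = 6+4 = 10
x=5: count = 10+5 = 15

15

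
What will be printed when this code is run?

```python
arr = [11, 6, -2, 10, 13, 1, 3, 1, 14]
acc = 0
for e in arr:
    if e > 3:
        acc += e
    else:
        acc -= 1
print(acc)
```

e=11: >3, acc = 0+11 = 11
e=6: >3, acc = 11+6 = 17
e=-2: not >3, acc = 17-1 = 16
e=10: >3, acc = 16+10 = 26
e=13: >3, acc = 26+13 = 39
e=1: not >3, acc = 39-1 = 38
e=3: not >3, acc = 38-1 = 37
e=1: not >3, acc = 37-1 = 36
e=14: >3, acc = 36+14 = 50

50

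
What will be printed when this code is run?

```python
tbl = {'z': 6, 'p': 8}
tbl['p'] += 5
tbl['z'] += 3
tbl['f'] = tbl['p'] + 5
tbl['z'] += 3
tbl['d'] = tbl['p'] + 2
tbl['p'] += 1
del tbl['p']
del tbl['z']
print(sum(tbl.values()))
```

33

tbl['p'] = 8+5 = 13 → {'z': 6, 'p': 13}
tbl['z'] = 6+3 = 9 → {'z': 9, 'p': 13}
tbl['f'] = tbl['p']+5 = 18 → {'z': 9, 'p': 13, 'f': 18}
tbl['z'] = 9+3 = 12 → {'z': 12, 'p': 13, 'f': 18}
tbl['d'] = tbl['p']+2 = 15 → {'z': 12, 'p': 13, 'f': 18, 'd': 15}
tbl['p'] = 13+1 = 14 → {'z': 12, 'p': 14, 'f': 18, 'd': 15}
del 'p' → {'z': 12, 'f': 18, 'd': 15}
del 'z' → {'f': 18, 'd': 15}
sum of values = 33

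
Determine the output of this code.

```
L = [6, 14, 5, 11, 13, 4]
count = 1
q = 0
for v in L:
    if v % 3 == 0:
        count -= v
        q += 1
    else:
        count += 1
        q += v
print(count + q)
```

v=6: %3==0, count = 1-6 = -5; q=1
v=14: not %3==0, count = (-5)+1 = -4; q=15
v=5: not %3==0, count = (-4)+1 = -3; q=20
v=11: not %3==0, count = (-3)+1 = -2; q=31
v=13: not %3==0, count = (-2)+1 = -1; q=44
v=4: not %3==0, count = (-1)+1 = 0; q=48
count+q = 0+48 = 48

48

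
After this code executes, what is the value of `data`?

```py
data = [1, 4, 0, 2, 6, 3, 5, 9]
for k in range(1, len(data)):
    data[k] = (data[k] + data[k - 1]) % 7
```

[1, 5, 5, 0, 6, 2, 0, 2]

k=1: data[1] = (4+1)%7 = 5 → [1, 5, 0, 2, 6, 3, 5, 9]
k=2: data[2] = (0+5)%7 = 5 → [1, 5, 5, 2, 6, 3, 5, 9]
k=3: data[3] = (2+5)%7 = 0 → [1, 5, 5, 0, 6, 3, 5, 9]
k=4: data[4] = (6+0)%7 = 6 → [1, 5, 5, 0, 6, 3, 5, 9]
k=5: data[5] = (3+6)%7 = 2 → [1, 5, 5, 0, 6, 2, 5, 9]
k=6: data[6] = (5+2)%7 = 0 → [1, 5, 5, 0, 6, 2, 0, 9]
k=7: data[7] = (9+0)%7 = 2 → [1, 5, 5, 0, 6, 2, 0, 2]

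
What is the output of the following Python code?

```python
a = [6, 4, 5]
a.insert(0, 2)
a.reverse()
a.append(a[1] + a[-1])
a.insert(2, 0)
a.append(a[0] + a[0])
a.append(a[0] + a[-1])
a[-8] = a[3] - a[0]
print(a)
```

[1, 4, 0, 6, 2, 6, 10, 15]

insert 2 at 0 → [2, 6, 4, 5]
reverse → [5, 4, 6, 2]
append a[1]+a[-1] = 4+2 = 6 → [5, 4, 6, 2, 6]
insert 0 at 2 → [5, 4, 0, 6, 2, 6]
append a[0]+a[0] = 5+5 = 10 → [5, 4, 0, 6, 2, 6, 10]
append a[0]+a[-1] = 5+10 = 15 → [5, 4, 0, 6, 2, 6, 10, 15]
a[-8] = a[3]-a[0] = 6-5 = 1 → [1, 4, 0, 6, 2, 6, 10, 15]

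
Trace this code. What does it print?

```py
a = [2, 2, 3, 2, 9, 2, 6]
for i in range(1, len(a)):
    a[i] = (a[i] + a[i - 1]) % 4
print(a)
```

i=1: a[1] = (2+2)%4 = 0 → [2, 0, 3, 2, 9, 2, 6]
i=2: a[2] = (3+0)%4 = 3 → [2, 0, 3, 2, 9, 2, 6]
i=3: a[3] = (2+3)%4 = 1 → [2, 0, 3, 1, 9, 2, 6]
i=4: a[4] = (9+1)%4 = 2 → [2, 0, 3, 1, 2, 2, 6]
i=5: a[5] = (2+2)%4 = 0 → [2, 0, 3, 1, 2, 0, 6]
i=6: a[6] = (6+0)%4 = 2 → [2, 0, 3, 1, 2, 0, 2]

[2, 0, 3, 1, 2, 0, 2]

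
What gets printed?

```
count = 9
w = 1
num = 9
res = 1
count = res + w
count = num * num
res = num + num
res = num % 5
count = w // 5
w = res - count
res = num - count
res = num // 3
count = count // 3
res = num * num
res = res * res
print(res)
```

6561

count = 1+1 = 2
count = 9*9 = 81
res = 9+9 = 18
res = 9%5 = 4
count = 1//5 = 0
w = 4-0 = 4
res = 9-0 = 9
res = 9//3 = 3
count = 0//3 = 0
res = 9*9 = 81
res = 81*81 = 6561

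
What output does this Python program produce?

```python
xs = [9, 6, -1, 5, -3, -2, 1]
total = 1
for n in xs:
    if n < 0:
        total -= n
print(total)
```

n=9: not <0
n=6: not <0
n=-1: <0, total = 1-(-1) = 2
n=5: not <0
n=-3: <0, total = 2-(-3) = 5
n=-2: <0, total = 5-(-2) = 7
n=1: not <0

7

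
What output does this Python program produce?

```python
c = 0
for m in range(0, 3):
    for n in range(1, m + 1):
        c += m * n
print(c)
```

7

m=1,n=1: c = 0+1 = 1
m=2,n=1: c = 1+2 = 3
m=2,n=2: c = 3+4 = 7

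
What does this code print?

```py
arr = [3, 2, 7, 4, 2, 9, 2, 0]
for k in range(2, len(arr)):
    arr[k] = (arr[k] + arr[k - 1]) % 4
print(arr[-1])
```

2

k=2: arr[2] = (7+2)%4 = 1 → [3, 2, 1, 4, 2, 9, 2, 0]
k=3: arr[3] = (4+1)%4 = 1 → [3, 2, 1, 1, 2, 9, 2, 0]
k=4: arr[4] = (2+1)%4 = 3 → [3, 2, 1, 1, 3, 9, 2, 0]
k=5: arr[5] = (9+3)%4 = 0 → [3, 2, 1, 1, 3, 0, 2, 0]
k=6: arr[6] = (2+0)%4 = 2 → [3, 2, 1, 1, 3, 0, 2, 0]
k=7: arr[7] = (0+2)%4 = 2 → [3, 2, 1, 1, 3, 0, 2, 2]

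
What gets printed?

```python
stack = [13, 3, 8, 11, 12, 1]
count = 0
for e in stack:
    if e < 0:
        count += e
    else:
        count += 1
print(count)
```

6

e=13: not <0, count = 0+1 = 1
e=3: not <0, count = 1+1 = 2
e=8: not <0, count = 2+1 = 3
e=11: not <0, count = 3+1 = 4
e=12: not <0, count = 4+1 = 5
e=1: not <0, count = 5+1 = 6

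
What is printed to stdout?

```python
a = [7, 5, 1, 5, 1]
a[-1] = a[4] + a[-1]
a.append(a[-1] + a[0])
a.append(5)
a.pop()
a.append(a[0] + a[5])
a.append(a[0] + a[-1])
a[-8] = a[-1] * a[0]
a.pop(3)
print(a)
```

[161, 5, 1, 2, 9, 16, 23]

a[-1] = a[4]+a[-1] = 1+1 = 2 → [7, 5, 1, 5, 2]
append a[-1]+a[0] = 2+7 = 9 → [7, 5, 1, 5, 2, 9]
append 5 → [7, 5, 1, 5, 2, 9, 5]
pop() removes 5 → [7, 5, 1, 5, 2, 9]
append a[0]+a[5] = 7+9 = 16 → [7, 5, 1, 5, 2, 9, 16]
append a[0]+a[-1] = 7+16 = 23 → [7, 5, 1, 5, 2, 9, 16, 23]
a[-8] = a[-1]*a[0] = 23*7 = 161 → [161, 5, 1, 5, 2, 9, 16, 23]
pop(3) removes 5 → [161, 5, 1, 2, 9, 16, 23]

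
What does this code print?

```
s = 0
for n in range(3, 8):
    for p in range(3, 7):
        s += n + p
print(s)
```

190

n=3,p=3: s = 0+6 = 6
n=3,p=4: s = 6+7 = 13
n=3,p=5: s = 13+8 = 21
n=3,p=6: s = 21+9 = 30
n=4,p=3: s = 30+7 = 37
n=4,p=4: s = 37+8 = 45
n=4,p=5: s = 45+9 = 54
n=4,p=6: s = 54+10 = 64
n=5,p=3: s = 64+8 = 72
n=5,p=4: s = 72+9 = 81
n=5,p=5: s = 81+10 = 91
n=5,p=6: s = 91+11 = 102
n=6,p=3: s = 102+9 = 111
n=6,p=4: s = 111+10 = 121
n=6,p=5: s = 121+11 = 132
n=6,p=6: s = 132+12 = 144
n=7,p=3: s = 144+10 = 154
n=7,p=4: s = 154+11 = 165
n=7,p=5: s = 165+12 = 177
n=7,p=6: s = 177+13 = 190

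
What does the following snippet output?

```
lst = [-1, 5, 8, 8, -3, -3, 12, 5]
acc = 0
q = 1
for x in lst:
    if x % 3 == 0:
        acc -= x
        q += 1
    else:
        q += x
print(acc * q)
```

-174

x=-1: not %3==0; q=0
x=5: not %3==0; q=5
x=8: not %3==0; q=13
x=8: not %3==0; q=21
x=-3: %3==0, acc = 0-(-3) = 3; q=22
x=-3: %3==0, acc = 3-(-3) = 6; q=23
x=12: %3==0, acc = 6-12 = -6; q=24
x=5: not %3==0; q=29
acc*q = (-6)*29 = -174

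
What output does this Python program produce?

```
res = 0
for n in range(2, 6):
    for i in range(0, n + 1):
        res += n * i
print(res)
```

139

n=2,i=0: res = 0+0 = 0
n=2,i=1: res = 0+2 = 2
n=2,i=2: res = 2+4 = 6
n=3,i=0: res = 6+0 = 6
n=3,i=1: res = 6+3 = 9
n=3,i=2: res = 9+6 = 15
n=3,i=3: res = 15+9 = 24
n=4,i=0: res = 24+0 = 24
n=4,i=1: res = 24+4 = 28
n=4,i=2: res = 28+8 = 36
n=4,i=3: res = 36+12 = 48
n=4,i=4: res = 48+16 = 64
n=5,i=0: res = 64+0 = 64
n=5,i=1: res = 64+5 = 69
n=5,i=2: res = 69+10 = 79
n=5,i=3: res = 79+15 = 94
n=5,i=4: res = 94+20 = 114
n=5,i=5: res = 114+25 = 139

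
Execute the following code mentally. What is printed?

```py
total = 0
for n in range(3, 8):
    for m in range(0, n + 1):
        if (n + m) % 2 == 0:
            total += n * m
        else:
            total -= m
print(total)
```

n=3,m=0: odd sum, total = 0-0 = 0
n=3,m=1: even sum, total = 0+3 = 3
n=3,m=2: odd sum, total = 3-2 = 1
n=3,m=3: even sum, total = 1+9 = 10
n=4,m=0: even sum, total = 10+0 = 10
n=4,m=1: odd sum, total = 10-1 = 9
n=4,m=2: even sum, total = 9+8 = 17
n=4,m=3: odd sum, total = 17-3 = 14
n=4,m=4: even sum, total = 14+16 = 30
n=5,m=0: odd sum, total = 30-0 = 30
n=5,m=1: even sum, total = 30+5 = 35
n=5,m=2: odd sum, total = 35-2 = 33
n=5,m=3: even sum, total = 33+15 = 48
n=5,m=4: odd sum, total = 48-4 = 44
n=5,m=5: even sum, total = 44+25 = 69
n=6,m=0: even sum, total = 69+0 = 69
n=6,m=1: odd sum, total = 69-1 = 68
n=6,m=2: even sum, total = 68+12 = 80
n=6,m=3: odd sum, total = 80-3 = 77
n=6,m=4: even sum, total = 77+24 = 101
n=6,m=5: odd sum, total = 101-5 = 96
n=6,m=6: even sum, total = 96+36 = 132
n=7,m=0: odd sum, total = 132-0 = 132
n=7,m=1: even sum, total = 132+7 = 139
n=7,m=2: odd sum, total = 139-2 = 137
n=7,m=3: even sum, total = 137+21 = 158
n=7,m=4: odd sum, total = 158-4 = 154
n=7,m=5: even sum, total = 154+35 = 189
n=7,m=6: odd sum, total = 189-6 = 183
n=7,m=7: even sum, total = 183+49 = 232

232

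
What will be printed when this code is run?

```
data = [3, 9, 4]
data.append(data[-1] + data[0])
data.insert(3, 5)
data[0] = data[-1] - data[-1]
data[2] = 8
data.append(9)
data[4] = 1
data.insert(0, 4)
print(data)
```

append data[-1]+data[0] = 4+3 = 7 → [3, 9, 4, 7]
insert 5 at 3 → [3, 9, 4, 5, 7]
data[0] = data[-1]-data[-1] = 7-7 = 0 → [0, 9, 4, 5, 7]
data[2] = 8 → [0, 9, 8, 5, 7]
append 9 → [0, 9, 8, 5, 7, 9]
data[4] = 1 → [0, 9, 8, 5, 1, 9]
insert 4 at 0 → [4, 0, 9, 8, 5, 1, 9]

[4, 0, 9, 8, 5, 1, 9]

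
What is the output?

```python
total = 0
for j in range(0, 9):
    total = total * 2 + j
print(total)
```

502

j=0: total = 0*2+0 = 0
j=1: total = 0*2+1 = 1
j=2: total = 1*2+2 = 4
j=3: total = 4*2+3 = 11
j=4: total = 11*2+4 = 26
j=5: total = 26*2+5 = 57
j=6: total = 57*2+6 = 120
j=7: total = 120*2+7 = 247
j=8: total = 247*2+8 = 502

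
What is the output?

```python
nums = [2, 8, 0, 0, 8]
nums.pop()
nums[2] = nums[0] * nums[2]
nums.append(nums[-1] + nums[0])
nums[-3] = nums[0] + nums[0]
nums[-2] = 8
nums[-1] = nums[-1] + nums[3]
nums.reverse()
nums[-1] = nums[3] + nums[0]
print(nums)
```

pop() removes 8 → [2, 8, 0, 0]
nums[2] = nums[0]*nums[2] = 2*0 = 0 → [2, 8, 0, 0]
append nums[-1]+nums[0] = 0+2 = 2 → [2, 8, 0, 0, 2]
nums[-3] = nums[0]+nums[0] = 2+2 = 4 → [2, 8, 4, 0, 2]
nums[-2] = 8 → [2, 8, 4, 8, 2]
nums[-1] = nums[-1]+nums[3] = 2+8 = 10 → [2, 8, 4, 8, 10]
reverse → [10, 8, 4, 8, 2]
nums[-1] = nums[3]+nums[0] = 8+10 = 18 → [10, 8, 4, 8, 18]

[10, 8, 4, 8, 18]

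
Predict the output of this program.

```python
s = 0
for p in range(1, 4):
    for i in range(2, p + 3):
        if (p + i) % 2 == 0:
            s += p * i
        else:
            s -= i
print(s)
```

28

p=1,i=2: odd sum, s = 0-2 = -2
p=1,i=3: even sum, s = (-2)+3 = 1
p=2,i=2: even sum, s = 1+4 = 5
p=2,i=3: odd sum, s = 5-3 = 2
p=2,i=4: even sum, s = 2+8 = 10
p=3,i=2: odd sum, s = 10-2 = 8
p=3,i=3: even sum, s = 8+9 = 17
p=3,i=4: odd sum, s = 17-4 = 13
p=3,i=5: even sum, s = 13+15 = 28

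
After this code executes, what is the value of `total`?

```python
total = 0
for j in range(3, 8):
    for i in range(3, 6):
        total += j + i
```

135

j=3,i=3: total = 0+6 = 6
j=3,i=4: total = 6+7 = 13
j=3,i=5: total = 13+8 = 21
j=4,i=3: total = 21+7 = 28
j=4,i=4: total = 28+8 = 36
j=4,i=5: total = 36+9 = 45
j=5,i=3: total = 45+8 = 53
j=5,i=4: total = 53+9 = 62
j=5,i=5: total = 62+10 = 72
j=6,i=3: total = 72+9 = 81
j=6,i=4: total = 81+10 = 91
j=6,i=5: total = 91+11 = 102
j=7,i=3: total = 102+10 = 112
j=7,i=4: total = 112+11 = 123
j=7,i=5: total = 123+12 = 135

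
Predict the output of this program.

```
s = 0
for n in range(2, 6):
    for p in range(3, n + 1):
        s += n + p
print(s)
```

48

n=3,p=3: s = 0+6 = 6
n=4,p=3: s = 6+7 = 13
n=4,p=4: s = 13+8 = 21
n=5,p=3: s = 21+8 = 29
n=5,p=4: s = 29+9 = 38
n=5,p=5: s = 38+10 = 48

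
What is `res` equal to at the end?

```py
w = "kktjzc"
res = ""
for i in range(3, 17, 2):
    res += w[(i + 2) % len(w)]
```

'ckjckjc'

i=3: add w[5]='c' → 'c'
i=5: add w[1]='k' → 'ck'
i=7: add w[3]='j' → 'ckj'
i=9: add w[5]='c' → 'ckjc'
i=11: add w[1]='k' → 'ckjck'
i=13: add w[3]='j' → 'ckjckj'
i=15: add w[5]='c' → 'ckjckjc'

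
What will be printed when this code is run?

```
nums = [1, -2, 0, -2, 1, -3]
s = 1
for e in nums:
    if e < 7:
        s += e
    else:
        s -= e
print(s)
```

e=1: <7, s = 1+1 = 2
e=-2: <7, s = 2+(-2) = 0
e=0: <7, s = 0+0 = 0
e=-2: <7, s = 0+(-2) = -2
e=1: <7, s = (-2)+1 = -1
e=-3: <7, s = (-1)+(-3) = -4

-4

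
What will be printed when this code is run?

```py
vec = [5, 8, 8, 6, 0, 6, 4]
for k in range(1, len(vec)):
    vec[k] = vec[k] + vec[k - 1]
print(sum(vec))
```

k=1: vec[1] = 8+5 = 13 → [5, 13, 8, 6, 0, 6, 4]
k=2: vec[2] = 8+13 = 21 → [5, 13, 21, 6, 0, 6, 4]
k=3: vec[3] = 6+21 = 27 → [5, 13, 21, 27, 0, 6, 4]
k=4: vec[4] = 0+27 = 27 → [5, 13, 21, 27, 27, 6, 4]
k=5: vec[5] = 6+27 = 33 → [5, 13, 21, 27, 27, 33, 4]
k=6: vec[6] = 4+33 = 37 → [5, 13, 21, 27, 27, 33, 37]
sum = 163

163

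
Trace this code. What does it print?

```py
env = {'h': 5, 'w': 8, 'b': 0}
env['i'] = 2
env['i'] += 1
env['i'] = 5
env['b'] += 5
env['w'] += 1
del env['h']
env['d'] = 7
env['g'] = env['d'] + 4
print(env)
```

{'w': 9, 'b': 5, 'i': 5, 'd': 7, 'g': 11}

env['i'] = 2 → {'h': 5, 'w': 8, 'b': 0, 'i': 2}
env['i'] = 2+1 = 3 → {'h': 5, 'w': 8, 'b': 0, 'i': 3}
env['i'] = 5 → {'h': 5, 'w': 8, 'b': 0, 'i': 5}
env['b'] = 0+5 = 5 → {'h': 5, 'w': 8, 'b': 5, 'i': 5}
env['w'] = 8+1 = 9 → {'h': 5, 'w': 9, 'b': 5, 'i': 5}
del 'h' → {'w': 9, 'b': 5, 'i': 5}
env['d'] = 7 → {'w': 9, 'b': 5, 'i': 5, 'd': 7}
env['g'] = env['d']+4 = 11 → {'w': 9, 'b': 5, 'i': 5, 'd': 7, 'g': 11}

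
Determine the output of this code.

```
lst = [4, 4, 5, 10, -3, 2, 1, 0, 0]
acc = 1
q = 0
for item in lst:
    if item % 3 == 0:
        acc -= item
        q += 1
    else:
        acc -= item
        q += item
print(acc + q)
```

7

item=4: not %3==0, acc = 1-4 = -3; q=4
item=4: not %3==0, acc = (-3)-4 = -7; q=8
item=5: not %3==0, acc = (-7)-5 = -12; q=13
item=10: not %3==0, acc = (-12)-10 = -22; q=23
item=-3: %3==0, acc = (-22)-(-3) = -19; q=24
item=2: not %3==0, acc = (-19)-2 = -21; q=26
item=1: not %3==0, acc = (-21)-1 = -22; q=27
item=0: %3==0, acc = (-22)-0 = -22; q=28
item=0: %3==0, acc = (-22)-0 = -22; q=29
acc+q = (-22)+29 = 7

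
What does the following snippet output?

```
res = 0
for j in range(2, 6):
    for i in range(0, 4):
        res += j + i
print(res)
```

j=2,i=0: res = 0+2 = 2
j=2,i=1: res = 2+3 = 5
j=2,i=2: res = 5+4 = 9
j=2,i=3: res = 9+5 = 14
j=3,i=0: res = 14+3 = 17
j=3,i=1: res = 17+4 = 21
j=3,i=2: res = 21+5 = 26
j=3,i=3: res = 26+6 = 32
j=4,i=0: res = 32+4 = 36
j=4,i=1: res = 36+5 = 41
j=4,i=2: res = 41+6 = 47
j=4,i=3: res = 47+7 = 54
j=5,i=0: res = 54+5 = 59
j=5,i=1: res = 59+6 = 65
j=5,i=2: res = 65+7 = 72
j=5,i=3: res = 72+8 = 80

80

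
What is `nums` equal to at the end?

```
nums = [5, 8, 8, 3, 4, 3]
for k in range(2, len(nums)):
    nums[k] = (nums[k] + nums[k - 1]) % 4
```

k=2: nums[2] = (8+8)%4 = 0 → [5, 8, 0, 3, 4, 3]
k=3: nums[3] = (3+0)%4 = 3 → [5, 8, 0, 3, 4, 3]
k=4: nums[4] = (4+3)%4 = 3 → [5, 8, 0, 3, 3, 3]
k=5: nums[5] = (3+3)%4 = 2 → [5, 8, 0, 3, 3, 2]

[5, 8, 0, 3, 3, 2]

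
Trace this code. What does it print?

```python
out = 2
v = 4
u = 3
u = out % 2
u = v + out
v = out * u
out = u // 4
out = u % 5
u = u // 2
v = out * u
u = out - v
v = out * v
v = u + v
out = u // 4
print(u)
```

u = 2%2 = 0
u = 4+2 = 6
v = 2*6 = 12
out = 6//4 = 1
out = 6%5 = 1
u = 6//2 = 3
v = 1*3 = 3
u = 1-3 = -2
v = 1*3 = 3
v = (-2)+3 = 1
out = (-2)//4 = -1

-2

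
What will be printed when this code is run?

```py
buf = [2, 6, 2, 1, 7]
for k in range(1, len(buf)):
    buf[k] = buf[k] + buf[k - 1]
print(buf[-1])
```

18

k=1: buf[1] = 6+2 = 8 → [2, 8, 2, 1, 7]
k=2: buf[2] = 2+8 = 10 → [2, 8, 10, 1, 7]
k=3: buf[3] = 1+10 = 11 → [2, 8, 10, 11, 7]
k=4: buf[4] = 7+11 = 18 → [2, 8, 10, 11, 18]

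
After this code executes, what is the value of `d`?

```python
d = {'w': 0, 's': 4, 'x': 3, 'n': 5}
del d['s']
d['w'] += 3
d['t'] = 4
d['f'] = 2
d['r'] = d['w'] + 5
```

{'w': 3, 'x': 3, 'n': 5, 't': 4, 'f': 2, 'r': 8}

del 's' → {'w': 0, 'x': 3, 'n': 5}
d['w'] = 0+3 = 3 → {'w': 3, 'x': 3, 'n': 5}
d['t'] = 4 → {'w': 3, 'x': 3, 'n': 5, 't': 4}
d['f'] = 2 → {'w': 3, 'x': 3, 'n': 5, 't': 4, 'f': 2}
d['r'] = d['w']+5 = 8 → {'w': 3, 'x': 3, 'n': 5, 't': 4, 'f': 2, 'r': 8}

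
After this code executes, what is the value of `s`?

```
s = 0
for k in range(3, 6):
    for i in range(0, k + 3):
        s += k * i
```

269

k=3,i=0: s = 0+0 = 0
k=3,i=1: s = 0+3 = 3
k=3,i=2: s = 3+6 = 9
k=3,i=3: s = 9+9 = 18
k=3,i=4: s = 18+12 = 30
k=3,i=5: s = 30+15 = 45
k=4,i=0: s = 45+0 = 45
k=4,i=1: s = 45+4 = 49
k=4,i=2: s = 49+8 = 57
k=4,i=3: s = 57+12 = 69
k=4,i=4: s = 69+16 = 85
k=4,i=5: s = 85+20 = 105
k=4,i=6: s = 105+24 = 129
k=5,i=0: s = 129+0 = 129
k=5,i=1: s = 129+5 = 134
k=5,i=2: s = 134+10 = 144
k=5,i=3: s = 144+15 = 159
k=5,i=4: s = 159+20 = 179
k=5,i=5: s = 179+25 = 204
k=5,i=6: s = 204+30 = 234
k=5,i=7: s = 234+35 = 269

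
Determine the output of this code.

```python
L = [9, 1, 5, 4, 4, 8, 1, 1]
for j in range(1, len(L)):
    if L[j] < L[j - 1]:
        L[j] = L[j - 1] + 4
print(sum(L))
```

j=1: 1<9, L[1] = 9+4 = 13 → [9, 13, 5, 4, 4, 8, 1, 1]
j=2: 5<13, L[2] = 13+4 = 17 → [9, 13, 17, 4, 4, 8, 1, 1]
j=3: 4<17, L[3] = 17+4 = 21 → [9, 13, 17, 21, 4, 8, 1, 1]
j=4: 4<21, L[4] = 21+4 = 25 → [9, 13, 17, 21, 25, 8, 1, 1]
j=5: 8<25, L[5] = 25+4 = 29 → [9, 13, 17, 21, 25, 29, 1, 1]
j=6: 1<29, L[6] = 29+4 = 33 → [9, 13, 17, 21, 25, 29, 33, 1]
j=7: 1<33, L[7] = 33+4 = 37 → [9, 13, 17, 21, 25, 29, 33, 37]
sum = 184

184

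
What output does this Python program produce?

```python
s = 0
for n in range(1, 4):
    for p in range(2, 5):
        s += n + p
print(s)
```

45

n=1,p=2: s = 0+3 = 3
n=1,p=3: s = 3+4 = 7
n=1,p=4: s = 7+5 = 12
n=2,p=2: s = 12+4 = 16
n=2,p=3: s = 16+5 = 21
n=2,p=4: s = 21+6 = 27
n=3,p=2: s = 27+5 = 32
n=3,p=3: s = 32+6 = 38
n=3,p=4: s = 38+7 = 45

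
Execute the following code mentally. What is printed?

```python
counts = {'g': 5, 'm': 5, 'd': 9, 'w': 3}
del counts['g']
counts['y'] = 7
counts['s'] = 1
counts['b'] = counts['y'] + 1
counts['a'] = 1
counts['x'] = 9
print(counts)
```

{'m': 5, 'd': 9, 'w': 3, 'y': 7, 's': 1, 'b': 8, 'a': 1, 'x': 9}

del 'g' → {'m': 5, 'd': 9, 'w': 3}
counts['y'] = 7 → {'m': 5, 'd': 9, 'w': 3, 'y': 7}
counts['s'] = 1 → {'m': 5, 'd': 9, 'w': 3, 'y': 7, 's': 1}
counts['b'] = counts['y']+1 = 8 → {'m': 5, 'd': 9, 'w': 3, 'y': 7, 's': 1, 'b': 8}
counts['a'] = 1 → {'m': 5, 'd': 9, 'w': 3, 'y': 7, 's': 1, 'b': 8, 'a': 1}
counts['x'] = 9 → {'m': 5, 'd': 9, 'w': 3, 'y': 7, 's': 1, 'b': 8, 'a': 1, 'x': 9}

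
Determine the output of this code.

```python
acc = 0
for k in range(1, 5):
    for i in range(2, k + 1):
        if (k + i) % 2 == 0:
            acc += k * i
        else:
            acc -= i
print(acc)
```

k=2,i=2: even sum, acc = 0+4 = 4
k=3,i=2: odd sum, acc = 4-2 = 2
k=3,i=3: even sum, acc = 2+9 = 11
k=4,i=2: even sum, acc = 11+8 = 19
k=4,i=3: odd sum, acc = 19-3 = 16
k=4,i=4: even sum, acc = 16+16 = 32

32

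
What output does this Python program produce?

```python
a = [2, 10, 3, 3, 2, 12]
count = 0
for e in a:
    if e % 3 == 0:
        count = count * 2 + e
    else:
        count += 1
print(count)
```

48

e=2: not %3==0, count = 0+1 = 1
e=10: not %3==0, count = 1+1 = 2
e=3: %3==0, count = 2*2+3 = 7
e=3: %3==0, count = 7*2+3 = 17
e=2: not %3==0, count = 17+1 = 18
e=12: %3==0, count = 18*2+12 = 48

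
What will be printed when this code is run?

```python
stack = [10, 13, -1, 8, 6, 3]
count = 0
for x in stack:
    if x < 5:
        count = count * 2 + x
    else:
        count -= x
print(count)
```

-119

x=10: not <5, count = 0-10 = -10
x=13: not <5, count = (-10)-13 = -23
x=-1: <5, count = (-23)*2+(-1) = -47
x=8: not <5, count = (-47)-8 = -55
x=6: not <5, count = (-55)-6 = -61
x=3: <5, count = (-61)*2+3 = -119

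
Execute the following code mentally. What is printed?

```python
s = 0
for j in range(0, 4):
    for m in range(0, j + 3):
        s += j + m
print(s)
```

j=0,m=0: s = 0+0 = 0
j=0,m=1: s = 0+1 = 1
j=0,m=2: s = 1+2 = 3
j=1,m=0: s = 3+1 = 4
j=1,m=1: s = 4+2 = 6
j=1,m=2: s = 6+3 = 9
j=1,m=3: s = 9+4 = 13
j=2,m=0: s = 13+2 = 15
j=2,m=1: s = 15+3 = 18
j=2,m=2: s = 18+4 = 22
j=2,m=3: s = 22+5 = 27
j=2,m=4: s = 27+6 = 33
j=3,m=0: s = 33+3 = 36
j=3,m=1: s = 36+4 = 40
j=3,m=2: s = 40+5 = 45
j=3,m=3: s = 45+6 = 51
j=3,m=4: s = 51+7 = 58
j=3,m=5: s = 58+8 = 66

66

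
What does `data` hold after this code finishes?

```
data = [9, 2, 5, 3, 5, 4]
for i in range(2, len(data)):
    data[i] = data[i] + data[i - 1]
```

[9, 2, 7, 10, 15, 19]

i=2: data[2] = 5+2 = 7 → [9, 2, 7, 3, 5, 4]
i=3: data[3] = 3+7 = 10 → [9, 2, 7, 10, 5, 4]
i=4: data[4] = 5+10 = 15 → [9, 2, 7, 10, 15, 4]
i=5: data[5] = 4+15 = 19 → [9, 2, 7, 10, 15, 19]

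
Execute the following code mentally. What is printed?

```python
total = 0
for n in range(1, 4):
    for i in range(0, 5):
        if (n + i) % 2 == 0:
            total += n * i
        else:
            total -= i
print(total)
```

12

n=1,i=0: odd sum, total = 0-0 = 0
n=1,i=1: even sum, total = 0+1 = 1
n=1,i=2: odd sum, total = 1-2 = -1
n=1,i=3: even sum, total = (-1)+3 = 2
n=1,i=4: odd sum, total = 2-4 = -2
n=2,i=0: even sum, total = (-2)+0 = -2
n=2,i=1: odd sum, total = (-2)-1 = -3
n=2,i=2: even sum, total = (-3)+4 = 1
n=2,i=3: odd sum, total = 1-3 = -2
n=2,i=4: even sum, total = (-2)+8 = 6
n=3,i=0: odd sum, total = 6-0 = 6
n=3,i=1: even sum, total = 6+3 = 9
n=3,i=2: odd sum, total = 9-2 = 7
n=3,i=3: even sum, total = 7+9 = 16
n=3,i=4: odd sum, total = 16-4 = 12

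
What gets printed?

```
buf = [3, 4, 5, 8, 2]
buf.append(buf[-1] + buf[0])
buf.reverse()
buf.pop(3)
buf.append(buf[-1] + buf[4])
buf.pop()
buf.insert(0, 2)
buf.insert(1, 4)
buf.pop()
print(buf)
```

append buf[-1]+buf[0] = 2+3 = 5 → [3, 4, 5, 8, 2, 5]
reverse → [5, 2, 8, 5, 4, 3]
pop(3) removes 5 → [5, 2, 8, 4, 3]
append buf[-1]+buf[4] = 3+3 = 6 → [5, 2, 8, 4, 3, 6]
pop() removes 6 → [5, 2, 8, 4, 3]
insert 2 at 0 → [2, 5, 2, 8, 4, 3]
insert 4 at 1 → [2, 4, 5, 2, 8, 4, 3]
pop() removes 3 → [2, 4, 5, 2, 8, 4]

[2, 4, 5, 2, 8, 4]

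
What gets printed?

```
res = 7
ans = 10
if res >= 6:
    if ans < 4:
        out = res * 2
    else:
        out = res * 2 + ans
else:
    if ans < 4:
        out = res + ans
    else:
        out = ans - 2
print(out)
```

res=7, ans=10
res >= 6 is True; ans < 4 is False
→ out = res * 2 + ans = 24

24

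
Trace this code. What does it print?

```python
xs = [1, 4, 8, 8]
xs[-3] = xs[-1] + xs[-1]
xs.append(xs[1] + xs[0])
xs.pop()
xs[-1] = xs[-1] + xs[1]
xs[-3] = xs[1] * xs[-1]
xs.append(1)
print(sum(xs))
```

xs[-3] = xs[-1]+xs[-1] = 8+8 = 16 → [1, 16, 8, 8]
append xs[1]+xs[0] = 16+1 = 17 → [1, 16, 8, 8, 17]
pop() removes 17 → [1, 16, 8, 8]
xs[-1] = xs[-1]+xs[1] = 8+16 = 24 → [1, 16, 8, 24]
xs[-3] = xs[1]*xs[-1] = 16*24 = 384 → [1, 384, 8, 24]
append 1 → [1, 384, 8, 24, 1]
sum = 418

418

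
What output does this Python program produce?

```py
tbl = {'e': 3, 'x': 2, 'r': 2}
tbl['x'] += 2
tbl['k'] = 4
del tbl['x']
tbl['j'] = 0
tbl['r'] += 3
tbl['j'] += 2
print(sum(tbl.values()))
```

14

tbl['x'] = 2+2 = 4 → {'e': 3, 'x': 4, 'r': 2}
tbl['k'] = 4 → {'e': 3, 'x': 4, 'r': 2, 'k': 4}
del 'x' → {'e': 3, 'r': 2, 'k': 4}
tbl['j'] = 0 → {'e': 3, 'r': 2, 'k': 4, 'j': 0}
tbl['r'] = 2+3 = 5 → {'e': 3, 'r': 5, 'k': 4, 'j': 0}
tbl['j'] = 0+2 = 2 → {'e': 3, 'r': 5, 'k': 4, 'j': 2}
sum of values = 14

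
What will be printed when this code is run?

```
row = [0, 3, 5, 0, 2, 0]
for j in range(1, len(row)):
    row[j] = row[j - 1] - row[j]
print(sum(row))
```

j=1: row[1] = 0-3 = -3 → [0, -3, 5, 0, 2, 0]
j=2: row[2] = (-3)-5 = -8 → [0, -3, -8, 0, 2, 0]
j=3: row[3] = (-8)-0 = -8 → [0, -3, -8, -8, 2, 0]
j=4: row[4] = (-8)-2 = -10 → [0, -3, -8, -8, -10, 0]
j=5: row[5] = (-10)-0 = -10 → [0, -3, -8, -8, -10, -10]
sum = -39

-39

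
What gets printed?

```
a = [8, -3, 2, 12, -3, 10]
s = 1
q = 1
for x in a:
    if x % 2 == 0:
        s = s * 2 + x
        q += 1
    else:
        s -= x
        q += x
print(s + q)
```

151

x=8: even, s = 1*2+8 = 10; q=2
x=-3: not even, s = 10-(-3) = 13; q=-1
x=2: even, s = 13*2+2 = 28; q=0
x=12: even, s = 28*2+12 = 68; q=1
x=-3: not even, s = 68-(-3) = 71; q=-2
x=10: even, s = 71*2+10 = 152; q=-1
s+q = 152+(-1) = 151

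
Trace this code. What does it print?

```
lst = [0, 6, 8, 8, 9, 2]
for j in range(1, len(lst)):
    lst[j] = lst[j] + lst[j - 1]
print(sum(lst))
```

106

j=1: lst[1] = 6+0 = 6 → [0, 6, 8, 8, 9, 2]
j=2: lst[2] = 8+6 = 14 → [0, 6, 14, 8, 9, 2]
j=3: lst[3] = 8+14 = 22 → [0, 6, 14, 22, 9, 2]
j=4: lst[4] = 9+22 = 31 → [0, 6, 14, 22, 31, 2]
j=5: lst[5] = 2+31 = 33 → [0, 6, 14, 22, 31, 33]
sum = 106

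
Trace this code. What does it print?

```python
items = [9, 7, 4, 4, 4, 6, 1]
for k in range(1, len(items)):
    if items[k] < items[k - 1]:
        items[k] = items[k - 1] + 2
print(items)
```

[9, 11, 13, 15, 17, 19, 21]

k=1: 7<9, items[1] = 9+2 = 11 → [9, 11, 4, 4, 4, 6, 1]
k=2: 4<11, items[2] = 11+2 = 13 → [9, 11, 13, 4, 4, 6, 1]
k=3: 4<13, items[3] = 13+2 = 15 → [9, 11, 13, 15, 4, 6, 1]
k=4: 4<15, items[4] = 15+2 = 17 → [9, 11, 13, 15, 17, 6, 1]
k=5: 6<17, items[5] = 17+2 = 19 → [9, 11, 13, 15, 17, 19, 1]
k=6: 1<19, items[6] = 19+2 = 21 → [9, 11, 13, 15, 17, 19, 21]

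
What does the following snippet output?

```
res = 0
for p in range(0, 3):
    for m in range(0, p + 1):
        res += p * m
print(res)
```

7

p=0,m=0: res = 0+0 = 0
p=1,m=0: res = 0+0 = 0
p=1,m=1: res = 0+1 = 1
p=2,m=0: res = 1+0 = 1
p=2,m=1: res = 1+2 = 3
p=2,m=2: res = 3+4 = 7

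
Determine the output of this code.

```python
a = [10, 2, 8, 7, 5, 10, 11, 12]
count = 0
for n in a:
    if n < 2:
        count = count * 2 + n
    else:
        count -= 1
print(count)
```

-8

n=10: not <2, count = 0-1 = -1
n=2: not <2, count = (-1)-1 = -2
n=8: not <2, count = (-2)-1 = -3
n=7: not <2, count = (-3)-1 = -4
n=5: not <2, count = (-4)-1 = -5
n=10: not <2, count = (-5)-1 = -6
n=11: not <2, count = (-6)-1 = -7
n=12: not <2, count = (-7)-1 = -8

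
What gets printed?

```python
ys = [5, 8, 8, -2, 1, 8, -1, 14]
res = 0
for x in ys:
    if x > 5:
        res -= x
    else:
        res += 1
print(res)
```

-34

x=5: not >5, res = 0+1 = 1
x=8: >5, res = 1-8 = -7
x=8: >5, res = (-7)-8 = -15
x=-2: not >5, res = (-15)+1 = -14
x=1: not >5, res = (-14)+1 = -13
x=8: >5, res = (-13)-8 = -21
x=-1: not >5, res = (-21)+1 = -20
x=14: >5, res = (-20)-14 = -34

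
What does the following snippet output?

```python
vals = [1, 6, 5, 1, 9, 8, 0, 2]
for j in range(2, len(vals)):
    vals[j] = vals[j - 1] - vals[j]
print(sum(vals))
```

j=2: vals[2] = 6-5 = 1 → [1, 6, 1, 1, 9, 8, 0, 2]
j=3: vals[3] = 1-1 = 0 → [1, 6, 1, 0, 9, 8, 0, 2]
j=4: vals[4] = 0-9 = -9 → [1, 6, 1, 0, -9, 8, 0, 2]
j=5: vals[5] = (-9)-8 = -17 → [1, 6, 1, 0, -9, -17, 0, 2]
j=6: vals[6] = (-17)-0 = -17 → [1, 6, 1, 0, -9, -17, -17, 2]
j=7: vals[7] = (-17)-2 = -19 → [1, 6, 1, 0, -9, -17, -17, -19]
sum = -54

-54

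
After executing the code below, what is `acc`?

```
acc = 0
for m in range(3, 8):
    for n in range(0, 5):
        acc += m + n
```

175

m=3,n=0: acc = 0+3 = 3
m=3,n=1: acc = 3+4 = 7
m=3,n=2: acc = 7+5 = 12
m=3,n=3: acc = 12+6 = 18
m=3,n=4: acc = 18+7 = 25
m=4,n=0: acc = 25+4 = 29
m=4,n=1: acc = 29+5 = 34
m=4,n=2: acc = 34+6 = 40
m=4,n=3: acc = 40+7 = 47
m=4,n=4: acc = 47+8 = 55
m=5,n=0: acc = 55+5 = 60
m=5,n=1: acc = 60+6 = 66
m=5,n=2: acc = 66+7 = 73
m=5,n=3: acc = 73+8 = 81
m=5,n=4: acc = 81+9 = 90
m=6,n=0: acc = 90+6 = 96
m=6,n=1: acc = 96+7 = 103
m=6,n=2: acc = 103+8 = 111
m=6,n=3: acc = 111+9 = 120
m=6,n=4: acc = 120+10 = 130
m=7,n=0: acc = 130+7 = 137
m=7,n=1: acc = 137+8 = 145
m=7,n=2: acc = 145+9 = 154
m=7,n=3: acc = 154+10 = 164
m=7,n=4: acc = 164+11 = 175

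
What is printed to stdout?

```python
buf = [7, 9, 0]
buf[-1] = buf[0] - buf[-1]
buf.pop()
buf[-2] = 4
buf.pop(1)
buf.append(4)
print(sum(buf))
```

8

buf[-1] = buf[0]-buf[-1] = 7-0 = 7 → [7, 9, 7]
pop() removes 7 → [7, 9]
buf[-2] = 4 → [4, 9]
pop(1) removes 9 → [4]
append 4 → [4, 4]
sum = 8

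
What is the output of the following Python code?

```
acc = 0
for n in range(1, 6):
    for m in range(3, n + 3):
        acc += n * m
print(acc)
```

250

n=1,m=3: acc = 0+3 = 3
n=2,m=3: acc = 3+6 = 9
n=2,m=4: acc = 9+8 = 17
n=3,m=3: acc = 17+9 = 26
n=3,m=4: acc = 26+12 = 38
n=3,m=5: acc = 38+15 = 53
n=4,m=3: acc = 53+12 = 65
n=4,m=4: acc = 65+16 = 81
n=4,m=5: acc = 81+20 = 101
n=4,m=6: acc = 101+24 = 125
n=5,m=3: acc = 125+15 = 140
n=5,m=4: acc = 140+20 = 160
n=5,m=5: acc = 160+25 = 185
n=5,m=6: acc = 185+30 = 215
n=5,m=7: acc = 215+35 = 250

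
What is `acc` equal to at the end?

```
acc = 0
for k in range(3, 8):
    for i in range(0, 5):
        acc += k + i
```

175

k=3,i=0: acc = 0+3 = 3
k=3,i=1: acc = 3+4 = 7
k=3,i=2: acc = 7+5 = 12
k=3,i=3: acc = 12+6 = 18
k=3,i=4: acc = 18+7 = 25
k=4,i=0: acc = 25+4 = 29
k=4,i=1: acc = 29+5 = 34
k=4,i=2: acc = 34+6 = 40
k=4,i=3: acc = 40+7 = 47
k=4,i=4: acc = 47+8 = 55
k=5,i=0: acc = 55+5 = 60
k=5,i=1: acc = 60+6 = 66
k=5,i=2: acc = 66+7 = 73
k=5,i=3: acc = 73+8 = 81
k=5,i=4: acc = 81+9 = 90
k=6,i=0: acc = 90+6 = 96
k=6,i=1: acc = 96+7 = 103
k=6,i=2: acc = 103+8 = 111
k=6,i=3: acc = 111+9 = 120
k=6,i=4: acc = 120+10 = 130
k=7,i=0: acc = 130+7 = 137
k=7,i=1: acc = 137+8 = 145
k=7,i=2: acc = 145+9 = 154
k=7,i=3: acc = 154+10 = 164
k=7,i=4: acc = 164+11 = 175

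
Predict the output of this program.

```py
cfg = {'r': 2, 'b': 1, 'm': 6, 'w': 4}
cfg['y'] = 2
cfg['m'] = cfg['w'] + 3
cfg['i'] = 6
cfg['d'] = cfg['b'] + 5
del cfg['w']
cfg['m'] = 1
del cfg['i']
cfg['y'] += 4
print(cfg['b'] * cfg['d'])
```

cfg['y'] = 2 → {'r': 2, 'b': 1, 'm': 6, 'w': 4, 'y': 2}
cfg['m'] = cfg['w']+3 = 7 → {'r': 2, 'b': 1, 'm': 7, 'w': 4, 'y': 2}
cfg['i'] = 6 → {'r': 2, 'b': 1, 'm': 7, 'w': 4, 'y': 2, 'i': 6}
cfg['d'] = cfg['b']+5 = 6 → {'r': 2, 'b': 1, 'm': 7, 'w': 4, 'y': 2, 'i': 6, 'd': 6}
del 'w' → {'r': 2, 'b': 1, 'm': 7, 'y': 2, 'i': 6, 'd': 6}
cfg['m'] = 1 → {'r': 2, 'b': 1, 'm': 1, 'y': 2, 'i': 6, 'd': 6}
del 'i' → {'r': 2, 'b': 1, 'm': 1, 'y': 2, 'd': 6}
cfg['y'] = 2+4 = 6 → {'r': 2, 'b': 1, 'm': 1, 'y': 6, 'd': 6}
cfg['b']*cfg['d'] = 1*6 = 6

6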